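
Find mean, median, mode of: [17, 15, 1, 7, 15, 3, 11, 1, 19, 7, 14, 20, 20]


Sorted: [1, 1, 3, 7, 7, 11, 14, 15, 15, 17, 19, 20, 20]
Mean = 150/13
Median = 14
Freq: {17: 1, 15: 2, 1: 2, 7: 2, 3: 1, 11: 1, 19: 1, 14: 1, 20: 2}
Mode: [1, 7, 15, 20]

Mean=150/13, Median=14, Mode=[1, 7, 15, 20]


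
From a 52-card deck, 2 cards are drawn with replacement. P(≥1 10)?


P(not a 10) = 48/52 = 12/13
P(none in 2 draws) = (12/13)^2 = 144/169
P(≥1 10) = 1 - 144/169 = 25/169

P = 25/169 ≈ 14.79%


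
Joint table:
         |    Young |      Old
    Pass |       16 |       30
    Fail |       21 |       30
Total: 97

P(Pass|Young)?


P(Pass|Young) = 16/(16+21) = 16/37

P = 16/37 ≈ 43.24%


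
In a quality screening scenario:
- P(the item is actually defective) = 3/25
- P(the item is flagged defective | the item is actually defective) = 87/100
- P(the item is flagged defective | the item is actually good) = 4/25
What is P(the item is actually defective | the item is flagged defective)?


Using Bayes' theorem:
P(A|B) = P(B|A)·P(A) / P(B)

P(the item is flagged defective) = 87/100 × 3/25 + 4/25 × 22/25
= 261/2500 + 88/625 = 613/2500

P(the item is actually defective|the item is flagged defective) = (261/2500) / (613/2500) = 261/613

P(the item is actually defective|the item is flagged defective) = 261/613 ≈ 42.58%


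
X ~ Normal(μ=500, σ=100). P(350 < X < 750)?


z₁=(350-500)/100=-1.5, z₂=(750-500)/100=2.5
P = Φ(2.5) - Φ(-1.5) = 0.993790 - 0.066807 = 0.926983 ≈ 0.9270

P(350 < X < 750) ≈ 0.9270


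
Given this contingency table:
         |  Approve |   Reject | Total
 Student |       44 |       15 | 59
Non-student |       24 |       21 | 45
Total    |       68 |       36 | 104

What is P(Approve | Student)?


P(Approve | Student) = 44/(44+15) = 44/59

P(Approve|Student) = 44/59 ≈ 74.58%


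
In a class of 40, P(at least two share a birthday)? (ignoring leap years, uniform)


P(all different) = Π(365-i)/365 for i=0..39
= 0.108768
P(match) = 1 - 0.108768 = 0.891232

P ≈ 0.8912 ≈ 89.12%


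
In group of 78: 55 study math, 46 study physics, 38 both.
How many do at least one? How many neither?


|A∪B| = 55+46-38 = 63
Neither = 78-63 = 15

At least one: 63; Neither: 15


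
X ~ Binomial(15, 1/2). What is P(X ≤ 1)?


P(X ≤ 1) = Σ P(X=i) for i=0..1
P(X=0) = 1/32768
P(X=1) = 15/32768
Sum = 1/2048

P(X ≤ 1) = 1/2048 ≈ 0.05%


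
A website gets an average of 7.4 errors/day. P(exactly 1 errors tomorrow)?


Poisson(λ=7.4): P(X=1) = e^(-λ)×λ^k/k!
= e^(-7.4) × 7.4^1 / 1!
≈ 0.0006112527611 × 7.4 / 1 ≈ 0.004523

P(X=1) ≈ 0.004523 ≈ 0.45%


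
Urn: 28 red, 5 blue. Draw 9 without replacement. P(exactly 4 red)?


Hypergeometric: C(28,4)×C(5,5)/C(33,9)
= 20475×1/38567100 = 21/39556

P(X=4) = 21/39556 ≈ 0.05%


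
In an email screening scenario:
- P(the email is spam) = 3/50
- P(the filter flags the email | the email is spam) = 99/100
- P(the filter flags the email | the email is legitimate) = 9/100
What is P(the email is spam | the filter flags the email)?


Using Bayes' theorem:
P(A|B) = P(B|A)·P(A) / P(B)

P(the filter flags the email) = 99/100 × 3/50 + 9/100 × 47/50
= 297/5000 + 423/5000 = 18/125

P(the email is spam|the filter flags the email) = (297/5000) / (18/125) = 33/80

P(the email is spam|the filter flags the email) = 33/80 ≈ 41.25%


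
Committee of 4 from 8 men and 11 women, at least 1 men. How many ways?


Count by #men:
  1M,3W: C(8,1)×C(11,3)=1320
  2M,2W: C(8,2)×C(11,2)=1540
  3M,1W: C(8,3)×C(11,1)=616
  4M,0W: C(8,4)×C(11,0)=70
Total = 3546

3546


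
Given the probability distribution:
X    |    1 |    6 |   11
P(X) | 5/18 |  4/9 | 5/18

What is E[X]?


E[X] = Σ x·P(X=x)
= (1)×(5/18) + (6)×(4/9) + (11)×(5/18)
= 6

E[X] = 6


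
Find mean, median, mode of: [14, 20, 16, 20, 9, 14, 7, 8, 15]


Sorted: [7, 8, 9, 14, 14, 15, 16, 20, 20]
Mean = 123/9 = 41/3
Median = 14
Freq: {14: 2, 20: 2, 16: 1, 9: 1, 7: 1, 8: 1, 15: 1}
Mode: [14, 20]

Mean=41/3, Median=14, Mode=[14, 20]


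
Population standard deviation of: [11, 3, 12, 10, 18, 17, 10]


Mean = 81/7
  (11-81/7)²=16/49
  (3-81/7)²=3600/49
  (12-81/7)²=9/49
  (10-81/7)²=121/49
  (18-81/7)²=2025/49
  (17-81/7)²=1444/49
  (10-81/7)²=121/49
Σ(x-μ)² = 1048/7
σ² = (1048/7)/7 = 1048/49

σ = √(1048/49) ≈ 4.6247


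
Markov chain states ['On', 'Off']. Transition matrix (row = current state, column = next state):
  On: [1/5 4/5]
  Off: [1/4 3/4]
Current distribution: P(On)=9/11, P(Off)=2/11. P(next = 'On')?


P(next=On) = Σᵢ P(now=i)×P(i→On)
= 9/11×1/5 + 2/11×1/4
= 9/55 + 1/22 = 23/110

P = 23/110 ≈ 0.2091


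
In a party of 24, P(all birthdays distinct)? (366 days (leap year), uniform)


P(all different) = Π(366-i)/366 for i=0..23
= (366/366)×(365/366)×...×(343/366)
= 0.462654

P ≈ 0.4627 ≈ 46.27%


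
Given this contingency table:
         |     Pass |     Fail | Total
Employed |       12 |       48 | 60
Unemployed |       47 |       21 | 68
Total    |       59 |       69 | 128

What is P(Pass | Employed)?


P(Pass | Employed) = 12/(12+48) = 12/60 = 1/5

P(Pass|Employed) = 1/5 ≈ 20.00%


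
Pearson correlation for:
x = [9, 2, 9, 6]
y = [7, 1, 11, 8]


n=4, Σx=26, Σy=27, Σxy=212, Σx²=202, Σy²=235
r = (4×212 - 26×27)/√((4×202 - 26²)(4×235 - 27²))
= 146/√(132×211) = 146/√27852 ≈ 146/166.8892 ≈ 0.8748

r ≈ 0.8748


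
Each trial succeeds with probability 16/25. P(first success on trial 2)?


Geometric: P(X=2) = (1-p)^(k-1)×p = (9/25)^1×16/25 = 144/625

P(X=2) = 144/625 ≈ 23.04%


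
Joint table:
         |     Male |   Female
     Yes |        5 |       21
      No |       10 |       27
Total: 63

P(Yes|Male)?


P(Yes|Male) = 5/(5+10) = 5/15 = 1/3

P = 1/3 ≈ 33.33%


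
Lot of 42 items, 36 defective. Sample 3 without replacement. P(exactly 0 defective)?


Hypergeometric: C(36,0)×C(6,3)/C(42,3)
= 1×20/11480 = 1/574

P(X=0) = 1/574 ≈ 0.17%


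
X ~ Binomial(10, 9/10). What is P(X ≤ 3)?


P(X ≤ 3) = Σ P(X=i) for i=0..3
P(X=0) = 1/10000000000
P(X=1) = 9/1000000000
P(X=2) = 729/2000000000
P(X=3) = 2187/250000000
Sum = 5701/625000000

P(X ≤ 3) = 5701/625000000 ≈ 0.00%


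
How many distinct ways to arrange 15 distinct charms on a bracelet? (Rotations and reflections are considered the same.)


Free circular arrangements: rotations and reflections both identified.
(n-1)!/2 = 14!/2 = 87178291200/2 = 43589145600

43589145600


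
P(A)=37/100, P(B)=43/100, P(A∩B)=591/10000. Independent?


P(A)×P(B) = 1591/10000
P(A∩B) = 591/10000
Not equal → NOT independent

No, not independent


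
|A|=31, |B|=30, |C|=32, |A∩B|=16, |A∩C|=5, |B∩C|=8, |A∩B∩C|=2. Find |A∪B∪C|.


|A∪B∪C| = 31+30+32-16-5-8+2 = 66

|A∪B∪C| = 66


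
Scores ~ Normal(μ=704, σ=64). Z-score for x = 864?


z = (x - μ)/σ = (864 - 704)/64 = 2.5

z = 2.5


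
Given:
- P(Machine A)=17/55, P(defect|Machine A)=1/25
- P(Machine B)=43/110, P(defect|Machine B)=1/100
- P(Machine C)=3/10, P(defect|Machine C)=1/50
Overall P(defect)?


P(B) = Σ P(B|Aᵢ)×P(Aᵢ)
  1/25×17/55 = 17/1375
  1/100×43/110 = 43/11000
  1/50×3/10 = 3/500
Sum = 49/2200

P(defect) = 49/2200 ≈ 2.23%


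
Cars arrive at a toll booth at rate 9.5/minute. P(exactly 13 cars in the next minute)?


Poisson(λ=9.5): P(X=13) = e^(-λ)×λ^k/k!
= e^(-9.5) × 9.5^13 / 13!
≈ 7.485182989e-05 × 5.1334208328e+12 / 6227020800 ≈ 0.061706

P(X=13) ≈ 0.061706 ≈ 6.17%


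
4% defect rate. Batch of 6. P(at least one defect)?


P(all good) = (24/25)^6 = 191102976/244140625
P(≥1 defect) = 53037649/244140625

P = 53037649/244140625 ≈ 21.72%


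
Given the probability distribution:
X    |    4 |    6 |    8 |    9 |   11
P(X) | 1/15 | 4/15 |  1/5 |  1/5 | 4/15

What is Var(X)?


E[X] = 41/5
E[X²] = 1079/15
Var(X) = E[X²] - (E[X])² = 1079/15 - 1681/25 = 352/75

Var(X) = 352/75 ≈ 4.6933


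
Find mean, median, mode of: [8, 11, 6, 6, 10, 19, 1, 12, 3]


Sorted: [1, 3, 6, 6, 8, 10, 11, 12, 19]
Mean = 76/9
Median = 8
Freq: {8: 1, 11: 1, 6: 2, 10: 1, 19: 1, 1: 1, 12: 1, 3: 1}
Mode: [6]

Mean=76/9, Median=8, Mode=6


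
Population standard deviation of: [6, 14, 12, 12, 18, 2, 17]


Mean = 81/7
  (6-81/7)²=1521/49
  (14-81/7)²=289/49
  (12-81/7)²=9/49
  (12-81/7)²=9/49
  (18-81/7)²=2025/49
  (2-81/7)²=4489/49
  (17-81/7)²=1444/49
Σ(x-μ)² = 1398/7
σ² = (1398/7)/7 = 1398/49

σ = √(1398/49) ≈ 5.3414


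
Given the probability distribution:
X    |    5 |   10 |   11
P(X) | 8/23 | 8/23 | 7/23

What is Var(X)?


E[X] = 197/23
E[X²] = 1847/23
Var(X) = E[X²] - (E[X])² = 1847/23 - 38809/529 = 3672/529

Var(X) = 3672/529 ≈ 6.9414


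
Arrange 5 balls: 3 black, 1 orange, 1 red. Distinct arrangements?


5!/(3!×1!×1!) = 20

20


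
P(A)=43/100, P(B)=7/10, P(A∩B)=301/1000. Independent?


P(A)×P(B) = 301/1000
P(A∩B) = 301/1000
Equal ✓ → Independent

Yes, independent


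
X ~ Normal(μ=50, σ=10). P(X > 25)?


z = (25-50)/10 = -2.5
P(X > 25) = 1 - P(Z ≤ -2.5) = 1 - 0.0062 = 0.9938

P(X > 25) ≈ 0.9938


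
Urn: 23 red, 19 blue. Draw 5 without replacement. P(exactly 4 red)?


Hypergeometric: C(23,4)×C(19,1)/C(42,5)
= 8855×19/850668 = 1265/6396

P(X=4) = 1265/6396 ≈ 19.78%


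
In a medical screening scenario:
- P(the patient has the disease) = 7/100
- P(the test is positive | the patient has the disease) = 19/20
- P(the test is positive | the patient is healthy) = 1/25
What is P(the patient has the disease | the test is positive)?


Using Bayes' theorem:
P(A|B) = P(B|A)·P(A) / P(B)

P(the test is positive) = 19/20 × 7/100 + 1/25 × 93/100
= 133/2000 + 93/2500 = 1037/10000

P(the patient has the disease|the test is positive) = (133/2000) / (1037/10000) = 665/1037

P(the patient has the disease|the test is positive) = 665/1037 ≈ 64.13%


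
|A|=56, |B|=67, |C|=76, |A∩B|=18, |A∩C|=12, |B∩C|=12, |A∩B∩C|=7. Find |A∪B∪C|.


|A∪B∪C| = 56+67+76-18-12-12+7 = 164

|A∪B∪C| = 164


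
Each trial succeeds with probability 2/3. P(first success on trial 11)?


Geometric: P(X=11) = (1-p)^(k-1)×p = (1/3)^10×2/3 = 2/177147

P(X=11) = 2/177147 ≈ 0.00%


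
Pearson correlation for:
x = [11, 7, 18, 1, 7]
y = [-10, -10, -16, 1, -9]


n=5, Σx=44, Σy=-44, Σxy=-530, Σx²=544, Σy²=538
r = (5×(-530) - 44×(-44))/√((5×544 - 44²)(5×538 - (-44)²))
= -714/√(784×754) = -714/√591136 ≈ -714/768.8537 ≈ -0.9287

r ≈ -0.9287


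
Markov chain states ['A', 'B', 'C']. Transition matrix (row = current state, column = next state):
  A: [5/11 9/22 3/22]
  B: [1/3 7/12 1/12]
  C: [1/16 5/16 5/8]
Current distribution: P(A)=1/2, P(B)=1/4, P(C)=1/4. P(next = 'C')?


P(next=C) = Σᵢ P(now=i)×P(i→C)
= 1/2×3/22 + 1/4×1/12 + 1/4×5/8
= 3/44 + 1/48 + 5/32 = 259/1056

P = 259/1056 ≈ 0.2453


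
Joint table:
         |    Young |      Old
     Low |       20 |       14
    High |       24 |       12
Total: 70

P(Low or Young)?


P(Low∨Young) = P(Low) + P(Young) - P(Low∧Young)
= (34 + 44 - 20)/70 = 58/70 = 29/35

P = 29/35 ≈ 82.86%


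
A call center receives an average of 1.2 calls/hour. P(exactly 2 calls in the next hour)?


Poisson(λ=1.2): P(X=2) = e^(-λ)×λ^k/k!
= e^(-1.2) × 1.2^2 / 2!
≈ 0.3011942119 × 1.44 / 2 ≈ 0.216860

P(X=2) ≈ 0.216860 ≈ 21.69%


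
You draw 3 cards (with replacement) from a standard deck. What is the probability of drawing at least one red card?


P(not a red card) = 26/52 = 1/2
P(none in 3 draws) = (1/2)^3 = 1/8
P(≥1 red card) = 1 - 1/8 = 7/8

P = 7/8 ≈ 87.50%


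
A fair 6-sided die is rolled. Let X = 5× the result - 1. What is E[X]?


E[die] = (1+6)/2 = 7/2
E[X] = 5×7/2 - 1 = 33/2

E[X] = 33/2


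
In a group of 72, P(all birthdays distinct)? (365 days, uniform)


P(all different) = Π(365-i)/365 for i=0..71
= (365/365)×(364/365)×...×(294/365)
= 0.000547

P ≈ 0.0005 ≈ 0.05%


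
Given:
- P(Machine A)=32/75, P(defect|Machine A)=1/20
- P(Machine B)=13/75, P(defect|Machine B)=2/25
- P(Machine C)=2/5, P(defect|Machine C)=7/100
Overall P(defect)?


P(B) = Σ P(B|Aᵢ)×P(Aᵢ)
  1/20×32/75 = 8/375
  2/25×13/75 = 26/1875
  7/100×2/5 = 7/250
Sum = 79/1250

P(defect) = 79/1250 ≈ 6.32%


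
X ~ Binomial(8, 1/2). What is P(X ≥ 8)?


P(X ≥ 8) = Σ P(X=i) for i=8..8
P(X=8) = 1/256
Sum = 1/256

P(X ≥ 8) = 1/256 ≈ 0.39%


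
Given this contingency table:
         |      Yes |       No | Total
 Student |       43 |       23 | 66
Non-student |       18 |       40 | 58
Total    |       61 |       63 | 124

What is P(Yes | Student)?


P(Yes | Student) = 43/(43+23) = 43/66

P(Yes|Student) = 43/66 ≈ 65.15%


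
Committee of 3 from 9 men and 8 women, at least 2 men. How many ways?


Count by #men:
  2M,1W: C(9,2)×C(8,1)=288
  3M,0W: C(9,3)×C(8,0)=84
Total = 372

372


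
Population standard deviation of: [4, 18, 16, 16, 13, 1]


Mean = 68/6 = 34/3
  (4-34/3)²=484/9
  (18-34/3)²=400/9
  (16-34/3)²=196/9
  (16-34/3)²=196/9
  (13-34/3)²=25/9
  (1-34/3)²=961/9
Σ(x-μ)² = 754/3
σ² = (754/3)/6 = 377/9

σ = √(377/9) ≈ 6.4722


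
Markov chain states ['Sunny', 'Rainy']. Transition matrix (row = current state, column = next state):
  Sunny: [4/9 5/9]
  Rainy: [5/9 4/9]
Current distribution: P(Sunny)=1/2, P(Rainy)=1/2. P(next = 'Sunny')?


P(next=Sunny) = Σᵢ P(now=i)×P(i→Sunny)
= 1/2×4/9 + 1/2×5/9
= 2/9 + 5/18 = 1/2

P = 1/2 ≈ 0.5000


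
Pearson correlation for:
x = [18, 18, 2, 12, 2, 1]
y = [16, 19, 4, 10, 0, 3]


n=6, Σx=53, Σy=52, Σxy=761, Σx²=801, Σy²=742
r = (6×761 - 53×52)/√((6×801 - 53²)(6×742 - 52²))
= 1810/√(1997×1748) = 1810/√3490756 ≈ 1810/1868.3565 ≈ 0.9688

r ≈ 0.9688


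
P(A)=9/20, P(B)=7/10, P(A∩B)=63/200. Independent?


P(A)×P(B) = 63/200
P(A∩B) = 63/200
Equal ✓ → Independent

Yes, independent


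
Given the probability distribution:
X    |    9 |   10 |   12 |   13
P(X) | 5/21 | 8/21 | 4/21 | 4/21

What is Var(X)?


E[X] = 75/7
E[X²] = 117
Var(X) = E[X²] - (E[X])² = 117 - 5625/49 = 108/49

Var(X) = 108/49 ≈ 2.2041


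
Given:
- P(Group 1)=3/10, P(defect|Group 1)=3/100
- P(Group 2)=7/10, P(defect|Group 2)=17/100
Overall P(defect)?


P(B) = Σ P(B|Aᵢ)×P(Aᵢ)
  3/100×3/10 = 9/1000
  17/100×7/10 = 119/1000
Sum = 16/125

P(defect) = 16/125 ≈ 12.80%


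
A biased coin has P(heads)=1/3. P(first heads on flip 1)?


Geometric: P(X=1) = (1-p)^(k-1)×p = (2/3)^0×1/3 = 1/3

P(X=1) = 1/3 ≈ 33.33%


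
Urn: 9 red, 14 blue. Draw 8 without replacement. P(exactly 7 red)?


Hypergeometric: C(9,7)×C(14,1)/C(23,8)
= 36×14/490314 = 84/81719

P(X=7) = 84/81719 ≈ 0.10%


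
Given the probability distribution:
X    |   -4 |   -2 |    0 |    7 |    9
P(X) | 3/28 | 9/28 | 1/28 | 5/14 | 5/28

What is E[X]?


E[X] = Σ x·P(X=x)
= (-4)×(3/28) + (-2)×(9/28) + (0)×(1/28) + (7)×(5/14) + (9)×(5/28)
= 85/28

E[X] = 85/28


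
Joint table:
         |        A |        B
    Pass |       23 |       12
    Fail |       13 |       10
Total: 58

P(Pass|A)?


P(Pass|A) = 23/(23+13) = 23/36

P = 23/36 ≈ 63.89%


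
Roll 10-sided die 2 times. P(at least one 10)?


P(no 10)^2 = (9/10)^2 = 81/100
P(≥1) = 1 - 81/100 = 19/100

P = 19/100 ≈ 19.00%


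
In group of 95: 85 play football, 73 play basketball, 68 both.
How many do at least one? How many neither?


|A∪B| = 85+73-68 = 90
Neither = 95-90 = 5

At least one: 90; Neither: 5


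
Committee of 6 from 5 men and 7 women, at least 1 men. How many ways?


Count by #men:
  1M,5W: C(5,1)×C(7,5)=105
  2M,4W: C(5,2)×C(7,4)=350
  3M,3W: C(5,3)×C(7,3)=350
  4M,2W: C(5,4)×C(7,2)=105
  5M,1W: C(5,5)×C(7,1)=7
Total = 917

917


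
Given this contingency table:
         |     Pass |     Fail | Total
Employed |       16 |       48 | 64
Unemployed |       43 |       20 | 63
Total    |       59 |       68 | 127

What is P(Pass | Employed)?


P(Pass | Employed) = 16/(16+48) = 16/64 = 1/4

P(Pass|Employed) = 1/4 ≈ 25.00%


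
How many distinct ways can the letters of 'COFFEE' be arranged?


Letters: 6, freq: {'C': 1, 'O': 1, 'F': 2, 'E': 2}
6!/(1!×1!×2!×2!) = 720/4 = 180

180


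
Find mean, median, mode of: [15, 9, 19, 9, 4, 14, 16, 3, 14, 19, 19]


Sorted: [3, 4, 9, 9, 14, 14, 15, 16, 19, 19, 19]
Mean = 141/11
Median = 14
Freq: {15: 1, 9: 2, 19: 3, 4: 1, 14: 2, 16: 1, 3: 1}
Mode: [19]

Mean=141/11, Median=14, Mode=19


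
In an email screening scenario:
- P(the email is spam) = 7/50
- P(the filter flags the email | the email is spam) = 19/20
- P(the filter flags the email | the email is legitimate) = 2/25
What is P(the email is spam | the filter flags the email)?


Using Bayes' theorem:
P(A|B) = P(B|A)·P(A) / P(B)

P(the filter flags the email) = 19/20 × 7/50 + 2/25 × 43/50
= 133/1000 + 43/625 = 1009/5000

P(the email is spam|the filter flags the email) = (133/1000) / (1009/5000) = 665/1009

P(the email is spam|the filter flags the email) = 665/1009 ≈ 65.91%


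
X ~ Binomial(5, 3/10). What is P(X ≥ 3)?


P(X ≥ 3) = Σ P(X=i) for i=3..5
P(X=3) = 1323/10000
P(X=4) = 567/20000
P(X=5) = 243/100000
Sum = 4077/25000

P(X ≥ 3) = 4077/25000 ≈ 16.31%


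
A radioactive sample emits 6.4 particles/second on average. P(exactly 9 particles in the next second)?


Poisson(λ=6.4): P(X=9) = e^(-λ)×λ^k/k!
= e^(-6.4) × 6.4^9 / 9!
≈ 0.001661557273 × 18014398.5095 / 362880 ≈ 0.082484

P(X=9) ≈ 0.082484 ≈ 8.25%


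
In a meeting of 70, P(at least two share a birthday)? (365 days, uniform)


P(all different) = Π(365-i)/365 for i=0..69
= 0.000840
P(match) = 1 - 0.000840 = 0.999160

P ≈ 0.9992 ≈ 99.92%


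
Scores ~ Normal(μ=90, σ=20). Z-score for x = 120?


z = (x - μ)/σ = (120 - 90)/20 = 1.5

z = 1.5


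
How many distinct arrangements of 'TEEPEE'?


Letters: 6, freq: {'T': 1, 'E': 4, 'P': 1}
6!/(1!×4!×1!) = 720/24 = 30

30


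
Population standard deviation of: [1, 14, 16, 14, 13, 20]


Mean = 78/6 = 13
  (1-13)²=144
  (14-13)²=1
  (16-13)²=9
  (14-13)²=1
  (13-13)²=0
  (20-13)²=49
Σ(x-μ)² = 204
σ² = 204/6 = 34

σ = √(34) ≈ 5.8310


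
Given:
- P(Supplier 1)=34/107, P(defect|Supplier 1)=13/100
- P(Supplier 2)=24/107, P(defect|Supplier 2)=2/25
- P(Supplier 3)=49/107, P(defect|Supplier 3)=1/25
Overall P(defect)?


P(B) = Σ P(B|Aᵢ)×P(Aᵢ)
  13/100×34/107 = 221/5350
  2/25×24/107 = 48/2675
  1/25×49/107 = 49/2675
Sum = 83/1070

P(defect) = 83/1070 ≈ 7.76%


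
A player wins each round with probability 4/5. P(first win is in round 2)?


Geometric: P(X=2) = (1-p)^(k-1)×p = (1/5)^1×4/5 = 4/25

P(X=2) = 4/25 ≈ 16.00%


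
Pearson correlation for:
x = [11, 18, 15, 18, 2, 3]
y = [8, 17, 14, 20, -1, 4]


n=6, Σx=67, Σy=62, Σxy=974, Σx²=1007, Σy²=966
r = (6×974 - 67×62)/√((6×1007 - 67²)(6×966 - 62²))
= 1690/√(1553×1952) = 1690/√3031456 ≈ 1690/1741.1077 ≈ 0.9706

r ≈ 0.9706


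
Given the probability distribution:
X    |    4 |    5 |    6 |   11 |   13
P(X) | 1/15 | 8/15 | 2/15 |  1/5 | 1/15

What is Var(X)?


E[X] = 34/5
E[X²] = 164/3
Var(X) = E[X²] - (E[X])² = 164/3 - 1156/25 = 632/75

Var(X) = 632/75 ≈ 8.4267


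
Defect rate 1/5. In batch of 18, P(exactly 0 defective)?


Binomial: P(X=0) = C(18,0)×p^0×(1-p)^18
= 1 × 1 × 68719476736/3814697265625 = 68719476736/3814697265625

P(X=0) = 68719476736/3814697265625 ≈ 1.80%


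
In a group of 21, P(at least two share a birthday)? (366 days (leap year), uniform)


P(all different) = Π(366-i)/366 for i=0..20
= 0.557221
P(match) = 1 - 0.557221 = 0.442779

P ≈ 0.4428 ≈ 44.28%


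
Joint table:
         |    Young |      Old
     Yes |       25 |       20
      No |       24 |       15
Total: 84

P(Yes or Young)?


P(Yes∨Young) = P(Yes) + P(Young) - P(Yes∧Young)
= (45 + 49 - 25)/84 = 69/84 = 23/28

P = 23/28 ≈ 82.14%


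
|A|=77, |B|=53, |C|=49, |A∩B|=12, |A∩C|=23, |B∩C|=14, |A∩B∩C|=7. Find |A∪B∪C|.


|A∪B∪C| = 77+53+49-12-23-14+7 = 137

|A∪B∪C| = 137


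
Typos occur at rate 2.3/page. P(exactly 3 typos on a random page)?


Poisson(λ=2.3): P(X=3) = e^(-λ)×λ^k/k!
= e^(-2.3) × 2.3^3 / 3!
≈ 0.1002588437 × 12.167 / 6 ≈ 0.203308

P(X=3) ≈ 0.203308 ≈ 20.33%


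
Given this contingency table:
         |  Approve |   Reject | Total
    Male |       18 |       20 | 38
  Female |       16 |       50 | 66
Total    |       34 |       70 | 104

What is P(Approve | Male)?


P(Approve | Male) = 18/(18+20) = 18/38 = 9/19

P(Approve|Male) = 9/19 ≈ 47.37%


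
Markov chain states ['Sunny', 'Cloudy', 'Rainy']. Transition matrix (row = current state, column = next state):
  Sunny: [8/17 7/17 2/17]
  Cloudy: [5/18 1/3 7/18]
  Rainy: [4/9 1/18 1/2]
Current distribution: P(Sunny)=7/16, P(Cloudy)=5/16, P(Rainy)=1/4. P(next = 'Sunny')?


P(next=Sunny) = Σᵢ P(now=i)×P(i→Sunny)
= 7/16×8/17 + 5/16×5/18 + 1/4×4/9
= 7/34 + 25/288 + 1/9 = 659/1632

P = 659/1632 ≈ 0.4038


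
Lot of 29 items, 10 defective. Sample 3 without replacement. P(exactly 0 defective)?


Hypergeometric: C(10,0)×C(19,3)/C(29,3)
= 1×969/3654 = 323/1218

P(X=0) = 323/1218 ≈ 26.52%


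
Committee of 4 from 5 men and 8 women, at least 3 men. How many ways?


Count by #men:
  3M,1W: C(5,3)×C(8,1)=80
  4M,0W: C(5,4)×C(8,0)=5
Total = 85

85


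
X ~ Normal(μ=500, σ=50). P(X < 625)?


z = (625-500)/50 = 2.5
P(Z < 2.5) = 0.9938

P(X < 625) ≈ 0.9938


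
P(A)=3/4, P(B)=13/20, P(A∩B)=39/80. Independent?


P(A)×P(B) = 39/80
P(A∩B) = 39/80
Equal ✓ → Independent

Yes, independent


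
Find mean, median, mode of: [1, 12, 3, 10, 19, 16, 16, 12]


Sorted: [1, 3, 10, 12, 12, 16, 16, 19]
Mean = 89/8
Median = 12
Freq: {1: 1, 12: 2, 3: 1, 10: 1, 19: 1, 16: 2}
Mode: [12, 16]

Mean=89/8, Median=12, Mode=[12, 16]


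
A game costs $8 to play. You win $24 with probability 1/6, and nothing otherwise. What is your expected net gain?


E[gain] = (24-8)×1/6 + (-8)×5/6
= 8/3 - 20/3 = -4

Expected net gain = $-4 ≈ $-4.00


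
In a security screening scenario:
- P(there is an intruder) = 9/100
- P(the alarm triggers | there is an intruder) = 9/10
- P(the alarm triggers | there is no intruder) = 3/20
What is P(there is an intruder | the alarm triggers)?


Using Bayes' theorem:
P(A|B) = P(B|A)·P(A) / P(B)

P(the alarm triggers) = 9/10 × 9/100 + 3/20 × 91/100
= 81/1000 + 273/2000 = 87/400

P(there is an intruder|the alarm triggers) = (81/1000) / (87/400) = 54/145

P(there is an intruder|the alarm triggers) = 54/145 ≈ 37.24%


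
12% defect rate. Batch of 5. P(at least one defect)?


P(all good) = (22/25)^5 = 5153632/9765625
P(≥1 defect) = 4611993/9765625

P = 4611993/9765625 ≈ 47.23%


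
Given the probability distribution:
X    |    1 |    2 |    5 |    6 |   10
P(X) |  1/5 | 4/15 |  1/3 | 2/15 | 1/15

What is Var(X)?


E[X] = 58/15
E[X²] = 316/15
Var(X) = E[X²] - (E[X])² = 316/15 - 3364/225 = 1376/225

Var(X) = 1376/225 ≈ 6.1156


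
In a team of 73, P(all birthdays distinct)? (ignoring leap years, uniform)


P(all different) = Π(365-i)/365 for i=0..72
= (365/365)×(364/365)×...×(293/365)
= 0.000439

P ≈ 0.0004 ≈ 0.04%


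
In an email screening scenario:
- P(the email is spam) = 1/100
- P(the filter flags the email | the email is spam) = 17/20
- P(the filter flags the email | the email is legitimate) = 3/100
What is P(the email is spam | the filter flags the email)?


Using Bayes' theorem:
P(A|B) = P(B|A)·P(A) / P(B)

P(the filter flags the email) = 17/20 × 1/100 + 3/100 × 99/100
= 17/2000 + 297/10000 = 191/5000

P(the email is spam|the filter flags the email) = (17/2000) / (191/5000) = 85/382

P(the email is spam|the filter flags the email) = 85/382 ≈ 22.25%


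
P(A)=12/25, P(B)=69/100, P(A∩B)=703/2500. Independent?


P(A)×P(B) = 207/625
P(A∩B) = 703/2500
Not equal → NOT independent

No, not independent


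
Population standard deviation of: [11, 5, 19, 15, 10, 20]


Mean = 80/6 = 40/3
  (11-40/3)²=49/9
  (5-40/3)²=625/9
  (19-40/3)²=289/9
  (15-40/3)²=25/9
  (10-40/3)²=100/9
  (20-40/3)²=400/9
Σ(x-μ)² = 496/3
σ² = (496/3)/6 = 248/9

σ = √(248/9) ≈ 5.2493


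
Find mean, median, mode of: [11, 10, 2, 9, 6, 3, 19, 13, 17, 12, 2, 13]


Sorted: [2, 2, 3, 6, 9, 10, 11, 12, 13, 13, 17, 19]
Mean = 117/12 = 39/4
Median = 21/2
Freq: {11: 1, 10: 1, 2: 2, 9: 1, 6: 1, 3: 1, 19: 1, 13: 2, 17: 1, 12: 1}
Mode: [2, 13]

Mean=39/4, Median=21/2, Mode=[2, 13]


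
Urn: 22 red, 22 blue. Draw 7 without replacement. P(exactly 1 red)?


Hypergeometric: C(22,1)×C(22,6)/C(44,7)
= 22×74613/38320568 = 3927/91676

P(X=1) = 3927/91676 ≈ 4.28%


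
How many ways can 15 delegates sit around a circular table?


Circular arrangements of 15 distinct objects: fix one position to break rotational symmetry.
(n-1)! = 14! = 87178291200

87178291200


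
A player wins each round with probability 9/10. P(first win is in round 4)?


Geometric: P(X=4) = (1-p)^(k-1)×p = (1/10)^3×9/10 = 9/10000

P(X=4) = 9/10000 ≈ 0.09%


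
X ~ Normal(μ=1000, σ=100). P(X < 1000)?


z = (1000-1000)/100 = 0.0
P(Z < 0.0) = 0.5000

P(X < 1000) ≈ 0.5000


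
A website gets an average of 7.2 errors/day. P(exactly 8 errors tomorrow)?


Poisson(λ=7.2): P(X=8) = e^(-λ)×λ^k/k!
= e^(-7.2) × 7.2^8 / 8!
≈ 0.0007465858084 × 7222041.36309 / 40320 ≈ 0.133727

P(X=8) ≈ 0.133727 ≈ 13.37%


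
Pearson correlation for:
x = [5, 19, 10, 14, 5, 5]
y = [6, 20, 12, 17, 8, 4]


n=6, Σx=58, Σy=67, Σxy=828, Σx²=732, Σy²=949
r = (6×828 - 58×67)/√((6×732 - 58²)(6×949 - 67²))
= 1082/√(1028×1205) = 1082/√1238740 ≈ 1082/1112.9870 ≈ 0.9722

r ≈ 0.9722


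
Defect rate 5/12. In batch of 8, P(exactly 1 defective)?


Binomial: P(X=1) = C(8,1)×p^1×(1-p)^7
= 8 × 5/12 × 823543/35831808 = 4117715/53747712

P(X=1) = 4117715/53747712 ≈ 7.66%


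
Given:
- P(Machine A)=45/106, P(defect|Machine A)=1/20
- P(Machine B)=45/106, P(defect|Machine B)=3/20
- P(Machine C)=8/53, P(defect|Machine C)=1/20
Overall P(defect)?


P(B) = Σ P(B|Aᵢ)×P(Aᵢ)
  1/20×45/106 = 9/424
  3/20×45/106 = 27/424
  1/20×8/53 = 2/265
Sum = 49/530

P(defect) = 49/530 ≈ 9.25%


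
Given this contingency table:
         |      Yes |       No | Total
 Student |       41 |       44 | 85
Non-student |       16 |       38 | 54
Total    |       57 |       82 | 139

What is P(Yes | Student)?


P(Yes | Student) = 41/(41+44) = 41/85

P(Yes|Student) = 41/85 ≈ 48.24%


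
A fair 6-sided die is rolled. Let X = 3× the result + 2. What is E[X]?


E[die] = (1+6)/2 = 7/2
E[X] = 3×7/2 + 2 = 25/2

E[X] = 25/2


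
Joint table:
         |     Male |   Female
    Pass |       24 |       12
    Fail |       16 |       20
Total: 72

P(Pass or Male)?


P(Pass∨Male) = P(Pass) + P(Male) - P(Pass∧Male)
= (36 + 40 - 24)/72 = 52/72 = 13/18

P = 13/18 ≈ 72.22%


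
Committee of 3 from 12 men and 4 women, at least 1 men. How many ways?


Count by #men:
  1M,2W: C(12,1)×C(4,2)=72
  2M,1W: C(12,2)×C(4,1)=264
  3M,0W: C(12,3)×C(4,0)=220
Total = 556

556


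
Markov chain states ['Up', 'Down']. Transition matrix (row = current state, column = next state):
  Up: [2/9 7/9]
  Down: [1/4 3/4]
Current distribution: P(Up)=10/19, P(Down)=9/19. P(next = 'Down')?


P(next=Down) = Σᵢ P(now=i)×P(i→Down)
= 10/19×7/9 + 9/19×3/4
= 70/171 + 27/76 = 523/684

P = 523/684 ≈ 0.7646


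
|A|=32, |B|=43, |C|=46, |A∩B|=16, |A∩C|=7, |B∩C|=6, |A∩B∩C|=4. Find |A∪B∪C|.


|A∪B∪C| = 32+43+46-16-7-6+4 = 96

|A∪B∪C| = 96


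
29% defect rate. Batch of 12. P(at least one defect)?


P(all good) = (71/100)^12 = 16409682740640811134241/1000000000000000000000000
P(≥1 defect) = 983590317259359188865759/1000000000000000000000000

P = 983590317259359188865759/1000000000000000000000000 ≈ 98.36%


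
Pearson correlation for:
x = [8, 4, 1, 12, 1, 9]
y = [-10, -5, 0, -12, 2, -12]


n=6, Σx=35, Σy=-37, Σxy=-350, Σx²=307, Σy²=417
r = (6×(-350) - 35×(-37))/√((6×307 - 35²)(6×417 - (-37)²))
= -805/√(617×1133) = -805/√699061 ≈ -805/836.0987 ≈ -0.9628

r ≈ -0.9628


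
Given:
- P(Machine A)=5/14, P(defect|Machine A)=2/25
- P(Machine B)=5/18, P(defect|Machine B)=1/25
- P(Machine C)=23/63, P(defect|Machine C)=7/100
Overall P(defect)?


P(B) = Σ P(B|Aᵢ)×P(Aᵢ)
  2/25×5/14 = 1/35
  1/25×5/18 = 1/90
  7/100×23/63 = 23/900
Sum = 137/2100

P(defect) = 137/2100 ≈ 6.52%


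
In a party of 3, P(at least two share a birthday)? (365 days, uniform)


P(all different) = Π(365-i)/365 for i=0..2
= 0.991796
P(match) = 1 - 0.991796 = 0.008204

P ≈ 0.0082 ≈ 0.82%


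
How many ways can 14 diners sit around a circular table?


Circular arrangements of 14 distinct objects: fix one position to break rotational symmetry.
(n-1)! = 13! = 6227020800

6227020800


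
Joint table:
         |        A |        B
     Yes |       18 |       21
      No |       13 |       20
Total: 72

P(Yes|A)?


P(Yes|A) = 18/(18+13) = 18/31

P = 18/31 ≈ 58.06%


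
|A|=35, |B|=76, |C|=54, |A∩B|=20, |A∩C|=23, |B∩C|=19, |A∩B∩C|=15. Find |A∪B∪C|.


|A∪B∪C| = 35+76+54-20-23-19+15 = 118

|A∪B∪C| = 118


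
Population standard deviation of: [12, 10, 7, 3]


Mean = 32/4 = 8
  (12-8)²=16
  (10-8)²=4
  (7-8)²=1
  (3-8)²=25
Σ(x-μ)² = 46
σ² = 46/4 = 23/2

σ = √(23/2) ≈ 3.3912


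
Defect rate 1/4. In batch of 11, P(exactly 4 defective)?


Binomial: P(X=4) = C(11,4)×p^4×(1-p)^7
= 330 × 1/256 × 2187/16384 = 360855/2097152

P(X=4) = 360855/2097152 ≈ 17.21%


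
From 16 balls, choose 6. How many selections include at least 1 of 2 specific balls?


Complement: C(16,6) - C(14,6) = 8008 - 3003 = 5005

5005


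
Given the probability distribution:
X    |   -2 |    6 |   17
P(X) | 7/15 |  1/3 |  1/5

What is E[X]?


E[X] = Σ x·P(X=x)
= (-2)×(7/15) + (6)×(1/3) + (17)×(1/5)
= 67/15

E[X] = 67/15


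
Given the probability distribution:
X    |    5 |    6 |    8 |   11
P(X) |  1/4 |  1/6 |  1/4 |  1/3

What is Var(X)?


E[X] = 95/12
E[X²] = 823/12
Var(X) = E[X²] - (E[X])² = 823/12 - 9025/144 = 851/144

Var(X) = 851/144 ≈ 5.9097


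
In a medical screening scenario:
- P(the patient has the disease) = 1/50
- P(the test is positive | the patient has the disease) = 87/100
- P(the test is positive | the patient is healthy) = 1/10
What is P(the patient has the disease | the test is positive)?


Using Bayes' theorem:
P(A|B) = P(B|A)·P(A) / P(B)

P(the test is positive) = 87/100 × 1/50 + 1/10 × 49/50
= 87/5000 + 49/500 = 577/5000

P(the patient has the disease|the test is positive) = (87/5000) / (577/5000) = 87/577

P(the patient has the disease|the test is positive) = 87/577 ≈ 15.08%


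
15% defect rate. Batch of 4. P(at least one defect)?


P(all good) = (17/20)^4 = 83521/160000
P(≥1 defect) = 76479/160000

P = 76479/160000 ≈ 47.80%


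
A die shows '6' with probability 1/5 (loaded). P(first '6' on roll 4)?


Geometric: P(X=4) = (1-p)^(k-1)×p = (4/5)^3×1/5 = 64/625

P(X=4) = 64/625 ≈ 10.24%


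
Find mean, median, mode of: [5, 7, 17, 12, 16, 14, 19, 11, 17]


Sorted: [5, 7, 11, 12, 14, 16, 17, 17, 19]
Mean = 118/9
Median = 14
Freq: {5: 1, 7: 1, 17: 2, 12: 1, 16: 1, 14: 1, 19: 1, 11: 1}
Mode: [17]

Mean=118/9, Median=14, Mode=17


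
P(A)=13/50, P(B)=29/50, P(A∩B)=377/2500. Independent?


P(A)×P(B) = 377/2500
P(A∩B) = 377/2500
Equal ✓ → Independent

Yes, independent


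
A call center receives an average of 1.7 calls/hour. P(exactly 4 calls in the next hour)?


Poisson(λ=1.7): P(X=4) = e^(-λ)×λ^k/k!
= e^(-1.7) × 1.7^4 / 4!
≈ 0.1826835241 × 8.3521 / 24 ≈ 0.063575

P(X=4) ≈ 0.063575 ≈ 6.36%


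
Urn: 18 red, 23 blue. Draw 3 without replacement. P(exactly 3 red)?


Hypergeometric: C(18,3)×C(23,0)/C(41,3)
= 816×1/10660 = 204/2665

P(X=3) = 204/2665 ≈ 7.65%


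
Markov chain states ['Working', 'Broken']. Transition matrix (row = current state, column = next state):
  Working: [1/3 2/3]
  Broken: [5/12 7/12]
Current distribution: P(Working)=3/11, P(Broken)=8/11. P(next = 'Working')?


P(next=Working) = Σᵢ P(now=i)×P(i→Working)
= 3/11×1/3 + 8/11×5/12
= 1/11 + 10/33 = 13/33

P = 13/33 ≈ 0.3939


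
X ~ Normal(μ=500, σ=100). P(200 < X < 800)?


z₁=(200-500)/100=-3.0, z₂=(800-500)/100=3.0
P = Φ(3.0) - Φ(-3.0) = 0.998650 - 0.001350 = 0.997300 ≈ 0.9973

P(200 < X < 800) ≈ 0.9973


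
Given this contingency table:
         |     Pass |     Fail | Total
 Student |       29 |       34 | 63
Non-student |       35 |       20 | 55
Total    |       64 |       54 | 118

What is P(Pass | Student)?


P(Pass | Student) = 29/(29+34) = 29/63

P(Pass|Student) = 29/63 ≈ 46.03%


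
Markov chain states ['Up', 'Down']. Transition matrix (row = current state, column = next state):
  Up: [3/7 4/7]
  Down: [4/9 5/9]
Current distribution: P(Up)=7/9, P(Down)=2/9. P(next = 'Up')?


P(next=Up) = Σᵢ P(now=i)×P(i→Up)
= 7/9×3/7 + 2/9×4/9
= 1/3 + 8/81 = 35/81

P = 35/81 ≈ 0.4321


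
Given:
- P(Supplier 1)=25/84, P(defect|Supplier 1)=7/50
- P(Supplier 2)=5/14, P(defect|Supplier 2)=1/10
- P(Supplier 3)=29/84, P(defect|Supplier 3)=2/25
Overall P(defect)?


P(B) = Σ P(B|Aᵢ)×P(Aᵢ)
  7/50×25/84 = 1/24
  1/10×5/14 = 1/28
  2/25×29/84 = 29/1050
Sum = 21/200

P(defect) = 21/200 ≈ 10.50%


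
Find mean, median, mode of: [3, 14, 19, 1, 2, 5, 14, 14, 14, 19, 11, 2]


Sorted: [1, 2, 2, 3, 5, 11, 14, 14, 14, 14, 19, 19]
Mean = 118/12 = 59/6
Median = 25/2
Freq: {3: 1, 14: 4, 19: 2, 1: 1, 2: 2, 5: 1, 11: 1}
Mode: [14]

Mean=59/6, Median=25/2, Mode=14


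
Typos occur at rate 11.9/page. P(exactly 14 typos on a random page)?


Poisson(λ=11.9): P(X=14) = e^(-λ)×λ^k/k!
= e^(-11.9) × 11.9^14 / 14!
≈ 6.790404807e-06 × 1.14197726929e+15 / 87178291200 ≈ 0.088950

P(X=14) ≈ 0.088950 ≈ 8.89%


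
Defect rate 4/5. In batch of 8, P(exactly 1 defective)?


Binomial: P(X=1) = C(8,1)×p^1×(1-p)^7
= 8 × 4/5 × 1/78125 = 32/390625

P(X=1) = 32/390625 ≈ 0.01%


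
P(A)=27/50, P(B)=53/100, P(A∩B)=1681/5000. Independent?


P(A)×P(B) = 1431/5000
P(A∩B) = 1681/5000
Not equal → NOT independent

No, not independent


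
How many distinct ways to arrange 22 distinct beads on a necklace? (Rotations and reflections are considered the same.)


Free circular arrangements: rotations and reflections both identified.
(n-1)!/2 = 21!/2 = 51090942171709440000/2 = 25545471085854720000

25545471085854720000


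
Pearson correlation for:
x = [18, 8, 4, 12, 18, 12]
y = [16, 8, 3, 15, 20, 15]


n=6, Σx=72, Σy=77, Σxy=1084, Σx²=1016, Σy²=1179
r = (6×1084 - 72×77)/√((6×1016 - 72²)(6×1179 - 77²))
= 960/√(912×1145) = 960/√1044240 ≈ 960/1021.8806 ≈ 0.9394

r ≈ 0.9394


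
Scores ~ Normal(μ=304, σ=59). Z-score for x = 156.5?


z = (x - μ)/σ = (156.5 - 304)/59 = -2.5

z = -2.5


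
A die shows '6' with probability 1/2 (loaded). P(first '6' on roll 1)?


Geometric: P(X=1) = (1-p)^(k-1)×p = (1/2)^0×1/2 = 1/2

P(X=1) = 1/2 ≈ 50.00%


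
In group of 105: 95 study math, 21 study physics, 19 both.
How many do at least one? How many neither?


|A∪B| = 95+21-19 = 97
Neither = 105-97 = 8

At least one: 97; Neither: 8


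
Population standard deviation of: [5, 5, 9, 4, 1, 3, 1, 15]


Mean = 43/8
  (5-43/8)²=9/64
  (5-43/8)²=9/64
  (9-43/8)²=841/64
  (4-43/8)²=121/64
  (1-43/8)²=1225/64
  (3-43/8)²=361/64
  (1-43/8)²=1225/64
  (15-43/8)²=5929/64
Σ(x-μ)² = 1215/8
σ² = (1215/8)/8 = 1215/64

σ = √(1215/64) ≈ 4.3571


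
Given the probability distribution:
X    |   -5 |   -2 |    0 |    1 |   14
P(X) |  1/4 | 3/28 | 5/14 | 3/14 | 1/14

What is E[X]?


E[X] = Σ x·P(X=x)
= (-5)×(1/4) + (-2)×(3/28) + (0)×(5/14) + (1)×(3/14) + (14)×(1/14)
= -1/4

E[X] = -1/4


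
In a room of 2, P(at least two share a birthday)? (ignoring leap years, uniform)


P(all different) = Π(365-i)/365 for i=0..1
= 0.997260
P(match) = 1 - 0.997260 = 0.002740

P ≈ 0.0027 ≈ 0.27%


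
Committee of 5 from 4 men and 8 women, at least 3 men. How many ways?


Count by #men:
  3M,2W: C(4,3)×C(8,2)=112
  4M,1W: C(4,4)×C(8,1)=8
Total = 120

120


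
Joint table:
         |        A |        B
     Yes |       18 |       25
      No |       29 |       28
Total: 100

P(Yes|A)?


P(Yes|A) = 18/(18+29) = 18/47

P = 18/47 ≈ 38.30%


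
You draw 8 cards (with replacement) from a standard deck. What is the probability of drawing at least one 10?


P(not a 10) = 48/52 = 12/13
P(none in 8 draws) = (12/13)^8 = 429981696/815730721
P(≥1 10) = 1 - 429981696/815730721 = 385749025/815730721

P = 385749025/815730721 ≈ 47.29%


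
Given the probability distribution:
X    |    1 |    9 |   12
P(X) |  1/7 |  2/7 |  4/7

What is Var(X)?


E[X] = 67/7
E[X²] = 739/7
Var(X) = E[X²] - (E[X])² = 739/7 - 4489/49 = 684/49

Var(X) = 684/49 ≈ 13.9592


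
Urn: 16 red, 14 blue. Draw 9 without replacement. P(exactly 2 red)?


Hypergeometric: C(16,2)×C(14,7)/C(30,9)
= 120×3432/14307150 = 96/3335

P(X=2) = 96/3335 ≈ 2.88%


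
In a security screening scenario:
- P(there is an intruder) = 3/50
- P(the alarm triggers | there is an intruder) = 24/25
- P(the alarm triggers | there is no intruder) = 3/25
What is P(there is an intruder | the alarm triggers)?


Using Bayes' theorem:
P(A|B) = P(B|A)·P(A) / P(B)

P(the alarm triggers) = 24/25 × 3/50 + 3/25 × 47/50
= 36/625 + 141/1250 = 213/1250

P(there is an intruder|the alarm triggers) = (36/625) / (213/1250) = 24/71

P(there is an intruder|the alarm triggers) = 24/71 ≈ 33.80%


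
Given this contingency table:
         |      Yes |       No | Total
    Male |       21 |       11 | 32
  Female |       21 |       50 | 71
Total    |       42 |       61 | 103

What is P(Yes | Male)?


P(Yes | Male) = 21/(21+11) = 21/32

P(Yes|Male) = 21/32 ≈ 65.62%


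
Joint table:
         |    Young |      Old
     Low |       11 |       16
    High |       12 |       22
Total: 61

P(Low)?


P(Low) = (11+16)/61 = 27/61

P(Low) = 27/61 ≈ 44.26%


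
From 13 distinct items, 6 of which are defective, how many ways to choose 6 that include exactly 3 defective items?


Choose 3 of the 6 defective items and 3 of the other 7 items:
C(6,3)×C(7,3) = 20×35 = 700

700


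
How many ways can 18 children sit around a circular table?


Circular arrangements of 18 distinct objects: fix one position to break rotational symmetry.
(n-1)! = 17! = 355687428096000

355687428096000


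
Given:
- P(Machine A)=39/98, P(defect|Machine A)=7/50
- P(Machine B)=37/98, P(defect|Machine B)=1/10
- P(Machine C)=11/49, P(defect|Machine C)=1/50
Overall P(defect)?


P(B) = Σ P(B|Aᵢ)×P(Aᵢ)
  7/50×39/98 = 39/700
  1/10×37/98 = 37/980
  1/50×11/49 = 11/2450
Sum = 24/245

P(defect) = 24/245 ≈ 9.80%


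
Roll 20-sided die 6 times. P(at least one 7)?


P(no 7)^6 = (19/20)^6 = 47045881/64000000
P(≥1) = 1 - 47045881/64000000 = 16954119/64000000

P = 16954119/64000000 ≈ 26.49%


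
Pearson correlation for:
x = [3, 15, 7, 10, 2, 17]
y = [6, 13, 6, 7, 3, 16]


n=6, Σx=54, Σy=51, Σxy=603, Σx²=676, Σy²=555
r = (6×603 - 54×51)/√((6×676 - 54²)(6×555 - 51²))
= 864/√(1140×729) = 864/√831060 ≈ 864/911.6249 ≈ 0.9478

r ≈ 0.9478


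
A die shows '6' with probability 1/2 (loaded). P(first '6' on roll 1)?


Geometric: P(X=1) = (1-p)^(k-1)×p = (1/2)^0×1/2 = 1/2

P(X=1) = 1/2 ≈ 50.00%
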